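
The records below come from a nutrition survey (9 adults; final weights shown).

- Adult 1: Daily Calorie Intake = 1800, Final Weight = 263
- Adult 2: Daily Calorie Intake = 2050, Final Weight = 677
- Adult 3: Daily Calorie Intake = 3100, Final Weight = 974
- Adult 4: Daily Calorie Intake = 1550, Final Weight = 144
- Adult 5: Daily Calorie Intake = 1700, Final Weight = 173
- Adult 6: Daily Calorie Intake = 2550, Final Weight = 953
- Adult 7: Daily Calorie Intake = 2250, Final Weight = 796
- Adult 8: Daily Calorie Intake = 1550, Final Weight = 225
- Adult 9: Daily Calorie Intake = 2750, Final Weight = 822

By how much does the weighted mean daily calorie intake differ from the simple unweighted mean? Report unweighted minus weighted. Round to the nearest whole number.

-288

Unweighted sum = 1800 + 2050 + 3100 + 1550 + 1700 + 2550 + 2250 + 1550 + 2750 = 19300
Unweighted mean = 19300 / 9 = 2144.4444
Weighted sum = 1800×263 + 2050×677 + 3100×974 + 1550×144 + 1700×173 + 2550×953 + 2250×796 + 1550×225 + 2750×822
  = 473400 + 1387850 + 3019400 + 223200 + 294100 + 2430150 + 1791000 + 348750 + 2260500 = 12228350
Sum of weights = 263 + 677 + 974 + 144 + 173 + 953 + 796 + 225 + 822 = 5027
Weighted mean = 12228350 / 5027 = 2432.5343
Difference (unweighted minus weighted) = -288.08987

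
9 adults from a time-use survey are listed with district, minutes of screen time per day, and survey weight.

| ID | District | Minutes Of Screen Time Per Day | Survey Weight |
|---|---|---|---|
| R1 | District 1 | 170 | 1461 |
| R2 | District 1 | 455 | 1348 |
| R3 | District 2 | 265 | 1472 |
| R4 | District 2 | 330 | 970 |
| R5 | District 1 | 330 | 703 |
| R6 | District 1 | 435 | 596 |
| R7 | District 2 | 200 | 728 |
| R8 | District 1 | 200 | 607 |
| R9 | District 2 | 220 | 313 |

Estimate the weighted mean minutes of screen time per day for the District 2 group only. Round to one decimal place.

District 2 rows: R3, R4, R7, R9
Weighted sum = 265×1472 + 330×970 + 200×728 + 220×313
  = 924640
Sum of weights = 3483
Weighted mean = 924640 / 3483 = 265.47229

265.5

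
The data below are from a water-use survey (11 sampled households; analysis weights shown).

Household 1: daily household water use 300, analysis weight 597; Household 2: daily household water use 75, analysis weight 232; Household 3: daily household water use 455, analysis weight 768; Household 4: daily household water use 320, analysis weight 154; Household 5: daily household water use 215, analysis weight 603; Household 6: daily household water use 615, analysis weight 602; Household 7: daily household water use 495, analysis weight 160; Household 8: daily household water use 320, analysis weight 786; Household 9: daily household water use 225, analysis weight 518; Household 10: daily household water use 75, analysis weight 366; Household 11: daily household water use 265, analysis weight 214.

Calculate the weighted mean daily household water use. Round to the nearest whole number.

325

Weighted sum = 300×597 + 75×232 + 455×768 + 320×154 + 215×603 + 615×602 + 495×160 + 320×786 + 225×518 + 75×366 + 265×214
  = 1626525
Sum of weights = 597 + 232 + 768 + 154 + 603 + 602 + 160 + 786 + 518 + 366 + 214 = 5000
Weighted mean = 1626525 / 5000 = 325.305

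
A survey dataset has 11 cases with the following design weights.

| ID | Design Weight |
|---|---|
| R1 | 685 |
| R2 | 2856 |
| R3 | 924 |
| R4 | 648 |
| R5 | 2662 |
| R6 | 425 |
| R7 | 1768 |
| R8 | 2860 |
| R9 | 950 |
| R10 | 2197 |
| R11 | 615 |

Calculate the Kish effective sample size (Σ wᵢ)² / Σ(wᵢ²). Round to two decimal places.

Σ wᵢ = 685 + 2856 + 924 + 648 + 2662 + 425 + 1768 + 2860 + 950 + 2197 + 615 = 16590
Σ wᵢ² = 34579468
n_eff = 16590² / 34579468 = 275228100 / 34579468 = 7.9592925

7.96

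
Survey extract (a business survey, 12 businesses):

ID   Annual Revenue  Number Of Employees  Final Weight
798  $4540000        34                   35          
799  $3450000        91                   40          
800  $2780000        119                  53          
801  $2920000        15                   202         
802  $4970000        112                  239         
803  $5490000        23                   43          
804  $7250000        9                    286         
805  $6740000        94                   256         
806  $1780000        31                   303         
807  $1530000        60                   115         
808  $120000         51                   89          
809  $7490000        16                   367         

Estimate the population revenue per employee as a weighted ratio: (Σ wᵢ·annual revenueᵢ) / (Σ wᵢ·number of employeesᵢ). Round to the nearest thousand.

102000

Σ wᵢ·y = 4540000×35 + 3450000×40 + 2780000×53 + 2920000×202 + 4970000×239 + 5490000×43 + 7250000×286 + 6740000×256 + 1780000×303 + 1530000×115 + 120000×89 + 7490000×367
  = 158900000 + 138000000 + 147340000 + 589840000 + 1187830000 + 236070000 + 2073500000 + 1725440000 + 539340000 + 175950000 + 10680000 + 2748830000 = 9731720000
Σ wᵢ·x = 34×35 + 91×40 + 119×53 + 15×202 + 112×239 + 23×43 + 9×286 + 94×256 + 31×303 + 60×115 + 51×89 + 16×367
  = 1190 + 3640 + 6307 + 3030 + 26768 + 989 + 2574 + 24064 + 9393 + 6900 + 4539 + 5872 = 95266
Ratio = 9731720000 / 95266 = 102153.13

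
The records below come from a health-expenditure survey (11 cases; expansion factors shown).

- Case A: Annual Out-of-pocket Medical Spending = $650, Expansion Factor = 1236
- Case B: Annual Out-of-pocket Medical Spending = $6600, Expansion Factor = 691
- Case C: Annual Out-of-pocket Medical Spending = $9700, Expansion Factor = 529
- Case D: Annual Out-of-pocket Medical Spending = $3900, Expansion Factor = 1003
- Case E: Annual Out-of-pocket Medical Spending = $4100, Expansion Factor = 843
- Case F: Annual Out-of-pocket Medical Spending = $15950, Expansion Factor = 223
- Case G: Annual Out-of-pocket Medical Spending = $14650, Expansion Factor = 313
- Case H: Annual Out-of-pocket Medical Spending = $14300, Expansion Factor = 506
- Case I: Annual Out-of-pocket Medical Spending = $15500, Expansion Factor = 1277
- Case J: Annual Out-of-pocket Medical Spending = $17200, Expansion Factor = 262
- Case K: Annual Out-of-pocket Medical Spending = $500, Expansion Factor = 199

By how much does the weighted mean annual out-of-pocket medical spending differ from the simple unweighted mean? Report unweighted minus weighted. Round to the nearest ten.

1230

Unweighted sum = 650 + 6600 + 9700 + 3900 + 4100 + 15950 + 14650 + 14300 + 15500 + 17200 + 500 = 103050
Unweighted mean = 103050 / 11 = 9368.1818
Weighted sum = 650×1236 + 6600×691 + 9700×529 + 3900×1003 + 4100×843 + 15950×223 + 14650×313 + 14300×506 + 15500×1277 + 17200×262 + 500×199
  = 803400 + 4560600 + 5131300 + 3911700 + 3456300 + 3556850 + 4585450 + 7235800 + 19793500 + 4506400 + 99500 = 57640800
Sum of weights = 1236 + 691 + 529 + 1003 + 843 + 223 + 313 + 506 + 1277 + 262 + 199 = 7082
Weighted mean = 57640800 / 7082 = 8139.0568
Difference (unweighted minus weighted) = 1229.1251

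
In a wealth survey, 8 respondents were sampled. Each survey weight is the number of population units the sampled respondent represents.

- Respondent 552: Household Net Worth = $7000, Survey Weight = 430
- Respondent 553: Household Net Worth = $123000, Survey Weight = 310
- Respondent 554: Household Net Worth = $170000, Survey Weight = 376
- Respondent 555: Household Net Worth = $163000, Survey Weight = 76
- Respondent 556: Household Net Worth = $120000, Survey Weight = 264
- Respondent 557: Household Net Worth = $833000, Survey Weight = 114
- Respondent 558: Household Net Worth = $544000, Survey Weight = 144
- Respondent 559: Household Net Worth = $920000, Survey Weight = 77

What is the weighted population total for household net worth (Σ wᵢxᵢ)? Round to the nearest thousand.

Weighted total = 7000×430 + 123000×310 + 170000×376 + 163000×76 + 120000×264 + 833000×114 + 544000×144 + 920000×77
  = 3010000 + 38130000 + 63920000 + 12388000 + 31680000 + 94962000 + 78336000 + 70840000 = 393266000

393266000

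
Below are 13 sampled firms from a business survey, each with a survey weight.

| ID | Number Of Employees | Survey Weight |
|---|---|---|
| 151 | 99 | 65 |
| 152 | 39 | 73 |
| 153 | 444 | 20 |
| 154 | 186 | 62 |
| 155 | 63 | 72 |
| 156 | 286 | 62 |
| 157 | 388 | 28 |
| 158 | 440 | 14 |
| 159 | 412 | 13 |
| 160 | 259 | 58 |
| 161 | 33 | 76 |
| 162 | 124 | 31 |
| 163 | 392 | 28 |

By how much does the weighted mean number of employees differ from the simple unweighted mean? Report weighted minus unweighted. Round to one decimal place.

Unweighted sum = 3165
Unweighted mean = 3165 / 13 = 243.46154
Weighted sum = 106692
Sum of weights = 602
Weighted mean = 106692 / 602 = 177.22924
Difference (weighted minus unweighted) = -66.232303

-66.2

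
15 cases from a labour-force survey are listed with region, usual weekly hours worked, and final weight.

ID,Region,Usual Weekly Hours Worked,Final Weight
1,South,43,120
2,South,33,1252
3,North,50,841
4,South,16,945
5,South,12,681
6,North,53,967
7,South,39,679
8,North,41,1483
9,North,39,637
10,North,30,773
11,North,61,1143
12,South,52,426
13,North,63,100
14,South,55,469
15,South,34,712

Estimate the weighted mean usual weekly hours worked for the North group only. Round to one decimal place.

North rows: 3, 6, 8, 9, 10, 11, 13
Weighted sum = 50×841 + 53×967 + 41×1483 + 39×637 + 30×773 + 61×1143 + 63×100
  = 278160
Sum of weights = 5944
Weighted mean = 278160 / 5944 = 46.79677

46.8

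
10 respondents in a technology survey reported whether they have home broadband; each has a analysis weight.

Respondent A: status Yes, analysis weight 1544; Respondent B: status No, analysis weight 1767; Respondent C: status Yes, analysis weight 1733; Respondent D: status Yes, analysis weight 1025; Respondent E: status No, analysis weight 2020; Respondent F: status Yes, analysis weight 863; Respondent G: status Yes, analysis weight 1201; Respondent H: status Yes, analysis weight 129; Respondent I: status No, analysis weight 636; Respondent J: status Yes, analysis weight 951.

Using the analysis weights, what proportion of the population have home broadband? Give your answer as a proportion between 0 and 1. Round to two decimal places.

0.63

Sum of weights for 'Yes' = 1544 + 1733 + 1025 + 863 + 1201 + 129 + 951 = 7446
Total weight = 1544 + 1767 + 1733 + 1025 + 2020 + 863 + 1201 + 129 + 636 + 951 = 11869
Weighted proportion = 7446 / 11869 = 0.62734856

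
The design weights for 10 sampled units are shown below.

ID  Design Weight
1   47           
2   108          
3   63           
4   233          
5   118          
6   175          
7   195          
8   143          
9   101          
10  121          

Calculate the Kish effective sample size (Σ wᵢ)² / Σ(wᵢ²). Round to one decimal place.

Σ wᵢ = 47 + 108 + 63 + 233 + 118 + 175 + 195 + 143 + 101 + 121 = 1304
Σ wᵢ² = 2209 + 11664 + 3969 + 54289 + 13924 + 30625 + 38025 + 20449 + 10201 + 14641 = 199996
n_eff = 1304² / 199996 = 1700416 / 199996 = 8.50225

8.5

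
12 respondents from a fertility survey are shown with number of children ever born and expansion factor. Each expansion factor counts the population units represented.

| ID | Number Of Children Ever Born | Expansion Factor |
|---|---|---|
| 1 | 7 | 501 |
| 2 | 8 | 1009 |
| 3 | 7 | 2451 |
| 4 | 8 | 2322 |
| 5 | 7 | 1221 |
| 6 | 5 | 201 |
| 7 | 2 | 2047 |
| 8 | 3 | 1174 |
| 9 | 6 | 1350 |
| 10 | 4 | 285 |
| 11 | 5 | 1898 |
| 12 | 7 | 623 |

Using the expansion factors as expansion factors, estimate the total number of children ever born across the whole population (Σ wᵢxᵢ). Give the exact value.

87571

Weighted total = 7×501 + 8×1009 + 7×2451 + 8×2322 + 7×1221 + 5×201 + 2×2047 + 3×1174 + 6×1350 + 4×285 + 5×1898 + 7×623
  = 87571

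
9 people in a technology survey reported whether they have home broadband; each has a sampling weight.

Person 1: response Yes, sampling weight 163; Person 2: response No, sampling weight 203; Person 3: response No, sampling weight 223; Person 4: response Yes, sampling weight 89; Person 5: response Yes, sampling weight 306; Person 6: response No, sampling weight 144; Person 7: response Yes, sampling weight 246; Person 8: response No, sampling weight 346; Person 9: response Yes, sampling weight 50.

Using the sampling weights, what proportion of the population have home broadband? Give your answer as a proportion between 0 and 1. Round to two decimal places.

Sum of weights for 'Yes' = 163 + 89 + 306 + 246 + 50 = 854
Total weight = 163 + 203 + 223 + 89 + 306 + 144 + 246 + 346 + 50 = 1770
Weighted proportion = 854 / 1770 = 0.48248588

0.48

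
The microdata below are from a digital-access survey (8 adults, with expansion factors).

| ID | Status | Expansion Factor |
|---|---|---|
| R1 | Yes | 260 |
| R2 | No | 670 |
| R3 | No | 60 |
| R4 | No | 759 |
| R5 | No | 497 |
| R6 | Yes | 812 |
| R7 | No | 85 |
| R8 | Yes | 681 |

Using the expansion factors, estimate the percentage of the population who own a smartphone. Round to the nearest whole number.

46

Sum of weights for 'Yes' = 260 + 812 + 681 = 1753
Total weight = 260 + 670 + 60 + 759 + 497 + 812 + 85 + 681 = 3824
Weighted proportion = 1753 / 3824 = 0.4584205 → 45.84205%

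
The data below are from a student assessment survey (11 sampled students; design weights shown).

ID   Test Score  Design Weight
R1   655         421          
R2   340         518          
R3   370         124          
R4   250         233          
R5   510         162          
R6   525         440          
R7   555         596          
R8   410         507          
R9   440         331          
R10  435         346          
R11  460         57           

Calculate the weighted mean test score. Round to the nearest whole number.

463

Weighted sum = 655×421 + 340×518 + 370×124 + 250×233 + 510×162 + 525×440 + 555×596 + 410×507 + 440×331 + 435×346 + 460×57
  = 275755 + 176120 + 45880 + 58250 + 82620 + 231000 + 330780 + 207870 + 145640 + 150510 + 26220 = 1730645
Sum of weights = 421 + 518 + 124 + 233 + 162 + 440 + 596 + 507 + 331 + 346 + 57 = 3735
Weighted mean = 1730645 / 3735 = 463.35877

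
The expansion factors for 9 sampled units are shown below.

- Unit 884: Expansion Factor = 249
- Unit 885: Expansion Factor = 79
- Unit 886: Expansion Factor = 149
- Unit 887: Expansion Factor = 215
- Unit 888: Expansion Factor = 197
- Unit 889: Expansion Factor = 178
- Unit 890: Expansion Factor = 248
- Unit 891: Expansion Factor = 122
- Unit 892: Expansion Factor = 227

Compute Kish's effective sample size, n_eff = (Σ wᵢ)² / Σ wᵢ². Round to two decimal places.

Σ wᵢ = 1664
Σ wᵢ² = 62001 + 6241 + 22201 + 46225 + 38809 + 31684 + 61504 + 14884 + 51529 = 335078
n_eff = 1664² / 335078 = 2768896 / 335078 = 8.2634372

8.26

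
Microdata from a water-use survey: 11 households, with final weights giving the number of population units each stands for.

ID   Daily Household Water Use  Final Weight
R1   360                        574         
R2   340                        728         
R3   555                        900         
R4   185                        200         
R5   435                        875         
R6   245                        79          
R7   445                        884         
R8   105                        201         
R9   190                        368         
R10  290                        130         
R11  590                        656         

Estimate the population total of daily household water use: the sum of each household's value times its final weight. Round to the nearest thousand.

Weighted total = 360×574 + 340×728 + 555×900 + 185×200 + 435×875 + 245×79 + 445×884 + 105×201 + 190×368 + 290×130 + 590×656
  = 206640 + 247520 + 499500 + 37000 + 380625 + 19355 + 393380 + 21105 + 69920 + 37700 + 387040 = 2299785

2300000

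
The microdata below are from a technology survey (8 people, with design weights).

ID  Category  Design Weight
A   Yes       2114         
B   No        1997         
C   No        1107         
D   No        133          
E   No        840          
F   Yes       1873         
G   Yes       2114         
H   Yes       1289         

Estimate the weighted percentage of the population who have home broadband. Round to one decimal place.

64.4

Sum of weights for 'Yes' = 2114 + 1873 + 2114 + 1289 = 7390
Total weight = 2114 + 1997 + 1107 + 133 + 840 + 1873 + 2114 + 1289 = 11467
Weighted proportion = 7390 / 11467 = 0.64445801 → 64.445801%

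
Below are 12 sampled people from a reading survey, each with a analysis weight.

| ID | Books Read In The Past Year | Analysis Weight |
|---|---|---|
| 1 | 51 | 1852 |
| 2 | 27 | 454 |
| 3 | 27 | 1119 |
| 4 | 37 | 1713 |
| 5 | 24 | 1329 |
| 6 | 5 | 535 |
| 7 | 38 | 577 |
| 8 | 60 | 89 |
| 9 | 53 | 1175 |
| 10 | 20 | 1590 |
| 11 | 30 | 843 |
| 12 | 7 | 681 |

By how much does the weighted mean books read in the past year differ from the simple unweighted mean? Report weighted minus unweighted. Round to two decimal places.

0.72

Unweighted sum = 51 + 27 + 27 + 37 + 24 + 5 + 38 + 60 + 53 + 20 + 30 + 7 = 379
Unweighted mean = 379 / 12 = 31.583333
Weighted sum = 51×1852 + 27×454 + 27×1119 + 37×1713 + 24×1329 + 5×535 + 38×577 + 60×89 + 53×1175 + 20×1590 + 30×843 + 7×681
  = 386273
Sum of weights = 1852 + 454 + 1119 + 1713 + 1329 + 535 + 577 + 89 + 1175 + 1590 + 843 + 681 = 11957
Weighted mean = 386273 / 11957 = 32.305177
Difference (weighted minus unweighted) = 0.72184355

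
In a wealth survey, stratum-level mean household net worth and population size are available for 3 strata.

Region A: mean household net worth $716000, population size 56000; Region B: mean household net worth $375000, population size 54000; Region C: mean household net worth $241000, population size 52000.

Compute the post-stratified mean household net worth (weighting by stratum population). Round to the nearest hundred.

Σ Nₕ·x̄ₕ = 716000×56000 + 375000×54000 + 241000×52000
  = 40096000000 + 20250000000 + 12532000000 = 72878000000
Σ Nₕ = 56000 + 54000 + 52000 = 162000
Overall mean = 72878000000 / 162000 = 449864.2

449900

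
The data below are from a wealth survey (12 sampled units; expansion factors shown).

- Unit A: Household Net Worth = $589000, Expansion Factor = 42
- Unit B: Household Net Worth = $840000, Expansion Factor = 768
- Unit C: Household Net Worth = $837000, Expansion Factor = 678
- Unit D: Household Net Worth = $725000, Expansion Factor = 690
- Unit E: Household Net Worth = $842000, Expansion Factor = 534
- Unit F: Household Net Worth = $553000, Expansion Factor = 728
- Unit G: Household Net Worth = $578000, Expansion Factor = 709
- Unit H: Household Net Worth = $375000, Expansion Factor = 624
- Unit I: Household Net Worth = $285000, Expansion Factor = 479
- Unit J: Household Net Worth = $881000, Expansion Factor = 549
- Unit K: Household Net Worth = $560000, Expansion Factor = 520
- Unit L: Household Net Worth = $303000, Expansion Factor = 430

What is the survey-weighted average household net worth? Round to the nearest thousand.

633000

Weighted sum = 589000×42 + 840000×768 + 837000×678 + 725000×690 + 842000×534 + 553000×728 + 578000×709 + 375000×624 + 285000×479 + 881000×549 + 560000×520 + 303000×430
  = 4275282000
Sum of weights = 42 + 768 + 678 + 690 + 534 + 728 + 709 + 624 + 479 + 549 + 520 + 430 = 6751
Weighted mean = 4275282000 / 6751 = 633281.29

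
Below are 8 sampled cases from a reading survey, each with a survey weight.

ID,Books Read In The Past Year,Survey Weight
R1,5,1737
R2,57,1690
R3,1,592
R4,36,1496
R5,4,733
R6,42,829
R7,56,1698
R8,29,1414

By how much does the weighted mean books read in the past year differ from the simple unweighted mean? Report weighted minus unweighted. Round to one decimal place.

4.0

Unweighted sum = 5 + 57 + 1 + 36 + 4 + 42 + 56 + 29 = 230
Unweighted mean = 230 / 8 = 28.75
Weighted sum = 333307
Sum of weights = 10189
Weighted mean = 333307 / 10189 = 32.712435
Difference (weighted minus unweighted) = 3.962435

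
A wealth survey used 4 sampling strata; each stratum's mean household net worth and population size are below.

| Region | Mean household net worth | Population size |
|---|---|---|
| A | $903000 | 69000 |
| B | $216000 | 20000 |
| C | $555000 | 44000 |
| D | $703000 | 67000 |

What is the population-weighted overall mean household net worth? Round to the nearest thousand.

691000

Σ Nₕ·x̄ₕ = 903000×69000 + 216000×20000 + 555000×44000 + 703000×67000
  = 62307000000 + 4320000000 + 24420000000 + 47101000000 = 138148000000
Σ Nₕ = 69000 + 20000 + 44000 + 67000 = 200000
Overall mean = 138148000000 / 200000 = 690740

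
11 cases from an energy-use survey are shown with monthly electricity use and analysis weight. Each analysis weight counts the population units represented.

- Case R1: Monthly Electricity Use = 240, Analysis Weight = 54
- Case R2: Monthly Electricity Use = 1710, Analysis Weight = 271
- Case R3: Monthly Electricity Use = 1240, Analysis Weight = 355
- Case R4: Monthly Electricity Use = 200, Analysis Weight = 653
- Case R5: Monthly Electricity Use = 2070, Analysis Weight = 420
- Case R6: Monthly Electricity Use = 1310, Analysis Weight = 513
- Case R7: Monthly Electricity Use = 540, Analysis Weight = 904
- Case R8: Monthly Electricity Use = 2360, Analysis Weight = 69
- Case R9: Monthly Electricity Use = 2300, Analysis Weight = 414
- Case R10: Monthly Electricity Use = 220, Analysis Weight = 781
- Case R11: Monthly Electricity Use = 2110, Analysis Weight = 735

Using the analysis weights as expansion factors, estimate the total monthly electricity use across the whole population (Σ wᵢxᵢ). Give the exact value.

Weighted total = 240×54 + 1710×271 + 1240×355 + 200×653 + 2070×420 + 1310×513 + 540×904 + 2360×69 + 2300×414 + 220×781 + 2110×735
  = 5914470

5914470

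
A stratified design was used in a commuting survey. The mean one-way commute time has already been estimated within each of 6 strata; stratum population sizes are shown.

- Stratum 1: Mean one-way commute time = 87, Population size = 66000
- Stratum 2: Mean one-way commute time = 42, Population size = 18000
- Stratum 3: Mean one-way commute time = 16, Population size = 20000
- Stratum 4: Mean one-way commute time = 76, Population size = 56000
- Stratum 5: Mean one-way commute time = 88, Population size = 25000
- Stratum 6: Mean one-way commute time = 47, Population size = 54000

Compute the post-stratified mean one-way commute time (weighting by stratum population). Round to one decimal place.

Σ Nₕ·x̄ₕ = 15812000
Σ Nₕ = 66000 + 18000 + 20000 + 56000 + 25000 + 54000 = 239000
Overall mean = 15812000 / 239000 = 66.158996

66.2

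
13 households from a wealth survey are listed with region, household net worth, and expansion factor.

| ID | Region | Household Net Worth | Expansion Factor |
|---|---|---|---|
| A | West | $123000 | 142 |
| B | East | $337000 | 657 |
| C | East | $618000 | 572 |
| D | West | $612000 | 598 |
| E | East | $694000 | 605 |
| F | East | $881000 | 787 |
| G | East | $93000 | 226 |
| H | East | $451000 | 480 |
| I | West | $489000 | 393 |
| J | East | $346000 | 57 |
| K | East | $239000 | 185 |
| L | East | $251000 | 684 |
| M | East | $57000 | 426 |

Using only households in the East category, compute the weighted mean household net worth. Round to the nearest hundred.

467100

East rows: B, C, E, F, G, H, J, K, L, M
Weighted sum = 337000×657 + 618000×572 + 694000×605 + 881000×787 + 93000×226 + 451000×480 + 346000×57 + 239000×185 + 251000×684 + 57000×426
  = 221409000 + 353496000 + 419870000 + 693347000 + 21018000 + 216480000 + 19722000 + 44215000 + 171684000 + 24282000 = 2185523000
Sum of weights = 657 + 572 + 605 + 787 + 226 + 480 + 57 + 185 + 684 + 426 = 4679
Weighted mean = 2185523000 / 4679 = 467091.9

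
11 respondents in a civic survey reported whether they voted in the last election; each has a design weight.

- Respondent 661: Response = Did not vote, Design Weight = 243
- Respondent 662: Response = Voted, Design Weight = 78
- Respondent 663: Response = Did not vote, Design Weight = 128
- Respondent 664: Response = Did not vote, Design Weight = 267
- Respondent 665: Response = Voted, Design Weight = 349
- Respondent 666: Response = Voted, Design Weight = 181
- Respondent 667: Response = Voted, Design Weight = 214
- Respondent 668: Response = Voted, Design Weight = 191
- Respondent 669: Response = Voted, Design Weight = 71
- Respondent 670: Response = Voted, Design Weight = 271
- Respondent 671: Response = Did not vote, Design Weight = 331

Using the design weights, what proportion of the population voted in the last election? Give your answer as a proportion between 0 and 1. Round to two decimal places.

0.58

Sum of weights for 'Voted' = 78 + 349 + 181 + 214 + 191 + 71 + 271 = 1355
Total weight = 2324
Weighted proportion = 1355 / 2324 = 0.58304647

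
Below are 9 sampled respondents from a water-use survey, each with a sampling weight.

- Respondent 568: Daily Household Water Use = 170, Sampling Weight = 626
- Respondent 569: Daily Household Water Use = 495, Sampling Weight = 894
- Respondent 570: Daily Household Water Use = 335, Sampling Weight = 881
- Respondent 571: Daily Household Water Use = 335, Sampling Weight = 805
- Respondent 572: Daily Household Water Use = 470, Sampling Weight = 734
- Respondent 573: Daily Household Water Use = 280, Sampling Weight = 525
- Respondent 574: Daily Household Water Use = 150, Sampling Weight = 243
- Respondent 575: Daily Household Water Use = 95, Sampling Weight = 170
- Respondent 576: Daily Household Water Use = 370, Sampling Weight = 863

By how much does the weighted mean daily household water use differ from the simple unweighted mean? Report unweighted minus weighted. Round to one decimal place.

Unweighted sum = 170 + 495 + 335 + 335 + 470 + 280 + 150 + 95 + 370 = 2700
Unweighted mean = 2700 / 9 = 300
Weighted sum = 170×626 + 495×894 + 335×881 + 335×805 + 470×734 + 280×525 + 150×243 + 95×170 + 370×863
  = 106420 + 442530 + 295135 + 269675 + 344980 + 147000 + 36450 + 16150 + 319310 = 1977650
Sum of weights = 626 + 894 + 881 + 805 + 734 + 525 + 243 + 170 + 863 = 5741
Weighted mean = 1977650 / 5741 = 344.47831
Difference (unweighted minus weighted) = -44.478314

-44.5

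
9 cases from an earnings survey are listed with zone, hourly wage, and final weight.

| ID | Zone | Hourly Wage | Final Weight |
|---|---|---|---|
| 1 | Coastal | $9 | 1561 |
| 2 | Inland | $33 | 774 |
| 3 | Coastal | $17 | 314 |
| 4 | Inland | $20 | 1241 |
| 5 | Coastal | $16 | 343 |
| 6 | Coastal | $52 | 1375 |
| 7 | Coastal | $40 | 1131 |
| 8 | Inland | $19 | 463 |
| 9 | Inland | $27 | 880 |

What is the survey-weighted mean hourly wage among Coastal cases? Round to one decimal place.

30.0

Coastal rows: 1, 3, 5, 6, 7
Weighted sum = 9×1561 + 17×314 + 16×343 + 52×1375 + 40×1131
  = 14049 + 5338 + 5488 + 71500 + 45240 = 141615
Sum of weights = 4724
Weighted mean = 141615 / 4724 = 29.977773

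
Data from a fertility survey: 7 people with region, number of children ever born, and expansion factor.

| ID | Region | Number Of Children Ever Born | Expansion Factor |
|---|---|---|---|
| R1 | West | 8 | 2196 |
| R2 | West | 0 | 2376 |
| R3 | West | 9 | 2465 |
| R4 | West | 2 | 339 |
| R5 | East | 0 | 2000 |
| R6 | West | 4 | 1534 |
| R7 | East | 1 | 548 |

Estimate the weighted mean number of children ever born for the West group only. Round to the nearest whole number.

5

West rows: R1, R2, R3, R4, R6
Weighted sum = 8×2196 + 0×2376 + 9×2465 + 2×339 + 4×1534
  = 17568 + 0 + 22185 + 678 + 6136 = 46567
Sum of weights = 2196 + 2376 + 2465 + 339 + 1534 = 8910
Weighted mean = 46567 / 8910 = 5.2263749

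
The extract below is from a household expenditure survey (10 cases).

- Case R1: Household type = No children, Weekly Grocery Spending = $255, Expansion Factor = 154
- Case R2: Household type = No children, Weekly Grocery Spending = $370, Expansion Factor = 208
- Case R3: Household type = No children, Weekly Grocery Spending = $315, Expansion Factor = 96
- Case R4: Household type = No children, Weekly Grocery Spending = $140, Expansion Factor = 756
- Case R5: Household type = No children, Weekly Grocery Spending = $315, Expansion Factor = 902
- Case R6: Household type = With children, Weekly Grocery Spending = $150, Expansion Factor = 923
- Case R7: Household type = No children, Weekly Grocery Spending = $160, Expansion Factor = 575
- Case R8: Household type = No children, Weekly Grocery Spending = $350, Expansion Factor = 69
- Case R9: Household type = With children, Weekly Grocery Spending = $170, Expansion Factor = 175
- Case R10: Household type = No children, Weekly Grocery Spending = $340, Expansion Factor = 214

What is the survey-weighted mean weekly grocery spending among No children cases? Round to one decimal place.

243.9

No children rows: R1, R2, R3, R4, R5, R7, R8, R10
Weighted sum = 255×154 + 370×208 + 315×96 + 140×756 + 315×902 + 160×575 + 350×69 + 340×214
  = 39270 + 76960 + 30240 + 105840 + 284130 + 92000 + 24150 + 72760 = 725350
Sum of weights = 2974
Weighted mean = 725350 / 2974 = 243.89711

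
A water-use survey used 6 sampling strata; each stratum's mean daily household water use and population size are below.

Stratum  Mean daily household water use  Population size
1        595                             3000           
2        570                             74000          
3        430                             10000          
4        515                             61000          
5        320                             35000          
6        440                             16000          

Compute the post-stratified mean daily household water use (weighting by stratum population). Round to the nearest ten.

490

Σ Nₕ·x̄ₕ = 595×3000 + 570×74000 + 430×10000 + 515×61000 + 320×35000 + 440×16000
  = 1785000 + 42180000 + 4300000 + 31415000 + 11200000 + 7040000 = 97920000
Σ Nₕ = 3000 + 74000 + 10000 + 61000 + 35000 + 16000 = 199000
Overall mean = 97920000 / 199000 = 492.0603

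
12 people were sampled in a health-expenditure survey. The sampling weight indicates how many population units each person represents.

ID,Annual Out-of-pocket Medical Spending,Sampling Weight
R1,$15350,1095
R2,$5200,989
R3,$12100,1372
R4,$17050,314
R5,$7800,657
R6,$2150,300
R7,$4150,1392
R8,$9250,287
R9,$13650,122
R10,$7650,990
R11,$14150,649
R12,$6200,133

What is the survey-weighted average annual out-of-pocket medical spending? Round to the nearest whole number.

Weighted sum = 15350×1095 + 5200×989 + 12100×1372 + 17050×314 + 7800×657 + 2150×300 + 4150×1392 + 9250×287 + 13650×122 + 7650×990 + 14150×649 + 6200×133
  = 16808250 + 5142800 + 16601200 + 5353700 + 5124600 + 645000 + 5776800 + 2654750 + 1665300 + 7573500 + 9183350 + 824600 = 77353850
Sum of weights = 1095 + 989 + 1372 + 314 + 657 + 300 + 1392 + 287 + 122 + 990 + 649 + 133 = 8300
Weighted mean = 77353850 / 8300 = 9319.741

9320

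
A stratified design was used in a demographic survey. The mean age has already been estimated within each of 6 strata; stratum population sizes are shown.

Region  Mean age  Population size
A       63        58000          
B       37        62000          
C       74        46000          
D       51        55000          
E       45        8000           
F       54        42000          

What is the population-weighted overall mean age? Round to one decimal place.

54.6

Σ Nₕ·x̄ₕ = 63×58000 + 37×62000 + 74×46000 + 51×55000 + 45×8000 + 54×42000
  = 3654000 + 2294000 + 3404000 + 2805000 + 360000 + 2268000 = 14785000
Σ Nₕ = 58000 + 62000 + 46000 + 55000 + 8000 + 42000 = 271000
Overall mean = 14785000 / 271000 = 54.557196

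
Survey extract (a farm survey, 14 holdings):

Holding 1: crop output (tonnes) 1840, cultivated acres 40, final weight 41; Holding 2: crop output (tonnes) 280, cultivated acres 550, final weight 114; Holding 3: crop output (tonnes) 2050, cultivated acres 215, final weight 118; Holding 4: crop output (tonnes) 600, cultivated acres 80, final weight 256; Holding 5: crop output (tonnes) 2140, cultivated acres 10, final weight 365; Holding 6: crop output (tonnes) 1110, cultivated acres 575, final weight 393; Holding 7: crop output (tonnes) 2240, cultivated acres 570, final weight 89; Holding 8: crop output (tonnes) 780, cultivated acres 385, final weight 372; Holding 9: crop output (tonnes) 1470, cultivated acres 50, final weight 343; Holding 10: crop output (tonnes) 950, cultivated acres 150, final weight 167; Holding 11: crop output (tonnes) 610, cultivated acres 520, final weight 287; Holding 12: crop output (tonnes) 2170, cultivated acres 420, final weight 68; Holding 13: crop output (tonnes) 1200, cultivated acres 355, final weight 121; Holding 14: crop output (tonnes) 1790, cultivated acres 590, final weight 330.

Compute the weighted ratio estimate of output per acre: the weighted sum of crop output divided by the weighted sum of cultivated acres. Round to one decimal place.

4.0

Σ wᵢ·y = 3931100
Σ wᵢ·x = 991420
Ratio = 3931100 / 991420 = 3.9651207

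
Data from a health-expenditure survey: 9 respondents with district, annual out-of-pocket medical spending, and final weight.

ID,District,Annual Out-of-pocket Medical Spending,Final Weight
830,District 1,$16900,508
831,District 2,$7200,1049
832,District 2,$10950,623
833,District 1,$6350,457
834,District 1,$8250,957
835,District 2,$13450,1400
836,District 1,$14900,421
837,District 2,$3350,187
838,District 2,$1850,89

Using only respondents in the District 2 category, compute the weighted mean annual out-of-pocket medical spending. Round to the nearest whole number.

10154

District 2 rows: 831, 832, 835, 837, 838
Weighted sum = 7200×1049 + 10950×623 + 13450×1400 + 3350×187 + 1850×89
  = 7552800 + 6821850 + 18830000 + 626450 + 164650 = 33995750
Sum of weights = 1049 + 623 + 1400 + 187 + 89 = 3348
Weighted mean = 33995750 / 3348 = 10154.047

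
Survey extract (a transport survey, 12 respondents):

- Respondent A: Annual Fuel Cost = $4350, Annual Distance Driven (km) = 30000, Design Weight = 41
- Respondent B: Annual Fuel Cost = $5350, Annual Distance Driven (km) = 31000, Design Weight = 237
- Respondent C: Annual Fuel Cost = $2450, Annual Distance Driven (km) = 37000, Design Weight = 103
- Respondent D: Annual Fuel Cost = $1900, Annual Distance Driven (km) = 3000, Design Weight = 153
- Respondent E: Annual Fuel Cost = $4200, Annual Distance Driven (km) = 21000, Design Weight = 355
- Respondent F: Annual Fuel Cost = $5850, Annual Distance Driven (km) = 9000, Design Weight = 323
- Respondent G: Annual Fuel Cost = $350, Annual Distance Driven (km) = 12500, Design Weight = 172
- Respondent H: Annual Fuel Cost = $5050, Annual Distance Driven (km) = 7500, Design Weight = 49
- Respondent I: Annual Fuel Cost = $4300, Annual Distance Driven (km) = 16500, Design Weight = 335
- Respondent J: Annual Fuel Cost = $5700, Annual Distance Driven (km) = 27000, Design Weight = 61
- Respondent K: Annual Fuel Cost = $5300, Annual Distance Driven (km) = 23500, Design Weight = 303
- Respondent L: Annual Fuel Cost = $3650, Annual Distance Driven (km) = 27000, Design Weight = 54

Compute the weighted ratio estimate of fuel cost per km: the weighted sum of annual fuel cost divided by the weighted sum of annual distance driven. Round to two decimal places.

0.22

Σ wᵢ·y = 4350×41 + 5350×237 + 2450×103 + 1900×153 + 4200×355 + 5850×323 + 350×172 + 5050×49 + 4300×335 + 5700×61 + 5300×303 + 3650×54
  = 9268750
Σ wᵢ·x = 30000×41 + 31000×237 + 37000×103 + 3000×153 + 21000×355 + 9000×323 + 12500×172 + 7500×49 + 16500×335 + 27000×61 + 23500×303 + 27000×54
  = 1230000 + 7347000 + 3811000 + 459000 + 7455000 + 2907000 + 2150000 + 367500 + 5527500 + 1647000 + 7120500 + 1458000 = 41479500
Ratio = 9268750 / 41479500 = 0.22345375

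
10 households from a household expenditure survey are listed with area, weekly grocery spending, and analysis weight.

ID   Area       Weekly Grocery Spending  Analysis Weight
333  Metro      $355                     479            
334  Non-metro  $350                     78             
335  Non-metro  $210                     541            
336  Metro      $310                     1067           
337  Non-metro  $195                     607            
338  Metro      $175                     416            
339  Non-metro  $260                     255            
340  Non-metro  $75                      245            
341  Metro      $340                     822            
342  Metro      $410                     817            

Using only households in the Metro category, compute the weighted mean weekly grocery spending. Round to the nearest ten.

Metro rows: 333, 336, 338, 341, 342
Weighted sum = 355×479 + 310×1067 + 175×416 + 340×822 + 410×817
  = 170045 + 330770 + 72800 + 279480 + 334970 = 1188065
Sum of weights = 479 + 1067 + 416 + 822 + 817 = 3601
Weighted mean = 1188065 / 3601 = 329.92641

330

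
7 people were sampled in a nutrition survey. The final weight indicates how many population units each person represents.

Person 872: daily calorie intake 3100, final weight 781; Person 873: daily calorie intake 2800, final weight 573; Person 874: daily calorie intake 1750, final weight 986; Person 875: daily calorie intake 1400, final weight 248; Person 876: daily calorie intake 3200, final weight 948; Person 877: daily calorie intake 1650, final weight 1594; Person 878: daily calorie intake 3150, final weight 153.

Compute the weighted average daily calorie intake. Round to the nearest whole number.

2318

Weighted sum = 3100×781 + 2800×573 + 1750×986 + 1400×248 + 3200×948 + 1650×1594 + 3150×153
  = 12243850
Sum of weights = 781 + 573 + 986 + 248 + 948 + 1594 + 153 = 5283
Weighted mean = 12243850 / 5283 = 2317.5942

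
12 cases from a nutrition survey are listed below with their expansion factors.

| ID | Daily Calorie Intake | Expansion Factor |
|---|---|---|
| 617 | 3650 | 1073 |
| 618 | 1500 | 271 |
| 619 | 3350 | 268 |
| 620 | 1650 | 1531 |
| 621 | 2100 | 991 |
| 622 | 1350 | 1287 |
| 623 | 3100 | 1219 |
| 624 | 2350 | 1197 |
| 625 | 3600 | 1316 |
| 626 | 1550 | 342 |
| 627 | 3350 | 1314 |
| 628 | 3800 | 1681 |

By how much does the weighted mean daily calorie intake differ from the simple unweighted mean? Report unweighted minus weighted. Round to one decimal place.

Unweighted sum = 3650 + 1500 + 3350 + 1650 + 2100 + 1350 + 3100 + 2350 + 3600 + 1550 + 3350 + 3800 = 31350
Unweighted mean = 31350 / 12 = 2612.5
Weighted sum = 3650×1073 + 1500×271 + 3350×268 + 1650×1531 + 2100×991 + 1350×1287 + 3100×1219 + 2350×1197 + 3600×1316 + 1550×342 + 3350×1314 + 3800×1681
  = 34214700
Sum of weights = 1073 + 271 + 268 + 1531 + 991 + 1287 + 1219 + 1197 + 1316 + 342 + 1314 + 1681 = 12490
Weighted mean = 34214700 / 12490 = 2739.3675
Difference (unweighted minus weighted) = -126.86749

-126.9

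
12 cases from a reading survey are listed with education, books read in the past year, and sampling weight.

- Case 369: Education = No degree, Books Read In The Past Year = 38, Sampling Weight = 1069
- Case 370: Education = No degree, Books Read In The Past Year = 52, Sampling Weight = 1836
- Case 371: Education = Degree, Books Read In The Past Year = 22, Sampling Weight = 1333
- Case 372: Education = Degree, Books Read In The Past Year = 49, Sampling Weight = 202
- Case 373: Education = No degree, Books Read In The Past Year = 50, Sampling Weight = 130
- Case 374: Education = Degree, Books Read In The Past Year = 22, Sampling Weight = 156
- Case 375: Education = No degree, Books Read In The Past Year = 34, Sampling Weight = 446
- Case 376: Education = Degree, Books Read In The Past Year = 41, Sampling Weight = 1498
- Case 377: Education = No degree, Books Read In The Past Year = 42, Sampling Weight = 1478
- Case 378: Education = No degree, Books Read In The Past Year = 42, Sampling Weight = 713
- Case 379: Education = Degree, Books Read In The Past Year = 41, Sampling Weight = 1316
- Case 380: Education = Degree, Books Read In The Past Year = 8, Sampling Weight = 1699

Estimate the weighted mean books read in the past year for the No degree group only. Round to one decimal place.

No degree rows: 369, 370, 373, 375, 377, 378
Weighted sum = 249780
Sum of weights = 1069 + 1836 + 130 + 446 + 1478 + 713 = 5672
Weighted mean = 249780 / 5672 = 44.037377

44.0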